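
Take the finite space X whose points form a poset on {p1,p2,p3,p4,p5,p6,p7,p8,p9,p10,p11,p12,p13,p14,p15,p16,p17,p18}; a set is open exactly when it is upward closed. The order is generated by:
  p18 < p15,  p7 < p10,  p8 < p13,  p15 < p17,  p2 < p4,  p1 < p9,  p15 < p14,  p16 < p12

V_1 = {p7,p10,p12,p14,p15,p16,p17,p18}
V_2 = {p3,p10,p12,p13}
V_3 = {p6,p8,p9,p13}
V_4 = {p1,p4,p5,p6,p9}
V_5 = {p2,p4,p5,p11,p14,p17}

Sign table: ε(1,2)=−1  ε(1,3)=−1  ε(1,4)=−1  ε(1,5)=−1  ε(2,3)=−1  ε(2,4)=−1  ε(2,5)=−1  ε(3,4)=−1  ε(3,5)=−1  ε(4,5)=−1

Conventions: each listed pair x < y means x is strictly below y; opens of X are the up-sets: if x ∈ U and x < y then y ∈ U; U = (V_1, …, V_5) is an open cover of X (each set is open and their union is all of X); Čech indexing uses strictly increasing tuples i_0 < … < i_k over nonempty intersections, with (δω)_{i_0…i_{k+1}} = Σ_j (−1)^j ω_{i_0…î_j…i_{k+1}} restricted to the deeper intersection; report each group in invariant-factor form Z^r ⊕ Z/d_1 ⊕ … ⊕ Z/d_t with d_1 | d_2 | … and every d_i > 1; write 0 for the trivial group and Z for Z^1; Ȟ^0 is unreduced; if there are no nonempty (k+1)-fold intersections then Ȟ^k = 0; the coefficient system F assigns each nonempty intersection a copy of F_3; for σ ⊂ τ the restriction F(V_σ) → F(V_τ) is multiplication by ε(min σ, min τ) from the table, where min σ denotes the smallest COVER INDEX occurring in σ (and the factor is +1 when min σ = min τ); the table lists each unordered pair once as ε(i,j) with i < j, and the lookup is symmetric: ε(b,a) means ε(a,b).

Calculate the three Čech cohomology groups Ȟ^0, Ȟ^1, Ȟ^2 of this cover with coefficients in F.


nerve of the cover:
  V12={p10,p12} V15={p14,p17} V23={p13} V34={p6,p9} V45={p4,p5}
C dims 5,5; δ0: rk_F3 5
Ȟ^0 = (5 − 5) − 0 = 0, so Ȟ^0 ≅ 0
Ȟ^1 = (5 − 0) − 5 = 0, so Ȟ^1 ≅ 0
Ȟ^2 = (0 − 0) − 0 = 0, so Ȟ^2 ≅ 0

Ȟ^0(U;F) ≅ 0, Ȟ^1(U;F) ≅ 0, Ȟ^2(U;F) ≅ 0


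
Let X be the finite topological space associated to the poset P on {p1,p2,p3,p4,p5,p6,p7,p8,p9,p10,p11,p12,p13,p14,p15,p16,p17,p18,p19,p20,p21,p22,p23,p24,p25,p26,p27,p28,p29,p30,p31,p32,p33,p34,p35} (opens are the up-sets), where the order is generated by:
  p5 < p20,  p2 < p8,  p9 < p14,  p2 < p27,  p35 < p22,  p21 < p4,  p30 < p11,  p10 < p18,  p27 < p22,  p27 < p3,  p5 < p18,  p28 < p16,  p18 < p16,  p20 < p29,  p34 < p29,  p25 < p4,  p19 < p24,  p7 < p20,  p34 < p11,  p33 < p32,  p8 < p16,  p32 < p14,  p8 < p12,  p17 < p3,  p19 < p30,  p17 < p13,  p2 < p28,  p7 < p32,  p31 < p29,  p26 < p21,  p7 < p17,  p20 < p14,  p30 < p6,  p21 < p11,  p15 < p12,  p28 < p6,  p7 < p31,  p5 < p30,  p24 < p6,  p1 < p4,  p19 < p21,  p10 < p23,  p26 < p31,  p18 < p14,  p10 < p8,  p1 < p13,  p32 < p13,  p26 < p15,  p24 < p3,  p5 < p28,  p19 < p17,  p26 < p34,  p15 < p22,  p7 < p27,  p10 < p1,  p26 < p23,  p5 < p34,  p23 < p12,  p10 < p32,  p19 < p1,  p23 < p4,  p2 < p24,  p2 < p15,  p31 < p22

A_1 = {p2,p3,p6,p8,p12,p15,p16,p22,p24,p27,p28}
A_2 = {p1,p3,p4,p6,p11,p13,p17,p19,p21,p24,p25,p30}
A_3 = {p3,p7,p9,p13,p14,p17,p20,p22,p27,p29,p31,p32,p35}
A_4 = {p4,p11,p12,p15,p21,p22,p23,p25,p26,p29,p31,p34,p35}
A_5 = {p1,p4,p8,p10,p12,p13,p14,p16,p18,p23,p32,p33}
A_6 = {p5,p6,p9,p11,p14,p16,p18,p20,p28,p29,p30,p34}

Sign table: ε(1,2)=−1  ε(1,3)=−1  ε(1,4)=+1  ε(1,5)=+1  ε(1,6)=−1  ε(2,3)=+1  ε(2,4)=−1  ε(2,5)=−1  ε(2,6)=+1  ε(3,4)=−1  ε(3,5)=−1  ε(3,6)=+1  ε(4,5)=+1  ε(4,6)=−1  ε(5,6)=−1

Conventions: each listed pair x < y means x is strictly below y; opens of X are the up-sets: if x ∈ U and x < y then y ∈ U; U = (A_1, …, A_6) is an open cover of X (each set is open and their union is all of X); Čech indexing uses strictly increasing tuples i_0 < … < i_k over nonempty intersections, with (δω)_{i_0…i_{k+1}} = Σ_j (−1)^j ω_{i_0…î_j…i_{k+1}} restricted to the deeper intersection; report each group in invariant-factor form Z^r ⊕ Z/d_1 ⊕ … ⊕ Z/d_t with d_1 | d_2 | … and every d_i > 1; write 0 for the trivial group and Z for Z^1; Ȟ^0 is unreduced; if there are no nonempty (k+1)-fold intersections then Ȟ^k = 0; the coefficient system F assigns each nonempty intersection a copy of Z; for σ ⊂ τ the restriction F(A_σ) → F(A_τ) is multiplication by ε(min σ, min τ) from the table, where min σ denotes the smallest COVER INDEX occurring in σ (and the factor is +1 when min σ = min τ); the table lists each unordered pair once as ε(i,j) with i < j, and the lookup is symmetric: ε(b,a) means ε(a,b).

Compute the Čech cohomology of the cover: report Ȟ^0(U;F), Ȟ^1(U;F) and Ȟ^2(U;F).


Ȟ^0 = Z,  Ȟ^1 = 0,  Ȟ^2 = Z/2

nerve of the cover:
  A12={p3,p6,p24} A13={p3,p22,p27} A14={p12,p15,p22} A15={p8,p12,p16} A16={p6,p16,p28} A23={p3,p13,p17} A24={p4,p11,p21,p25} A25={p1,p4,p13} A26={p6,p11,p30} A34={p22,p29,p31,p35} A35={p13,p14,p32} A36={p9,p14,p20,p29} A45={p4,p12,p23} A46={p11,p29,p34} A56={p14,p16,p18}
  A123={p3} A126={p6} A134={p22} A145={p12} A156={p16} A235={p13} A245={p4} A246={p11} A346={p29} A356={p14}
C dims 6,15,10; δ0: rk 5, SNF 1^5; δ1: rk 10, SNF 1^9·2
Ȟ^0 = (6 − 5) − 0 = 1, so Ȟ^0 ≅ Z
Ȟ^1 = (15 − 10) − 5 = 0, so Ȟ^1 ≅ 0
Ȟ^2 = (10 − 0) − 10 = 0 plus torsion [2], so Ȟ^2 ≅ Z/2


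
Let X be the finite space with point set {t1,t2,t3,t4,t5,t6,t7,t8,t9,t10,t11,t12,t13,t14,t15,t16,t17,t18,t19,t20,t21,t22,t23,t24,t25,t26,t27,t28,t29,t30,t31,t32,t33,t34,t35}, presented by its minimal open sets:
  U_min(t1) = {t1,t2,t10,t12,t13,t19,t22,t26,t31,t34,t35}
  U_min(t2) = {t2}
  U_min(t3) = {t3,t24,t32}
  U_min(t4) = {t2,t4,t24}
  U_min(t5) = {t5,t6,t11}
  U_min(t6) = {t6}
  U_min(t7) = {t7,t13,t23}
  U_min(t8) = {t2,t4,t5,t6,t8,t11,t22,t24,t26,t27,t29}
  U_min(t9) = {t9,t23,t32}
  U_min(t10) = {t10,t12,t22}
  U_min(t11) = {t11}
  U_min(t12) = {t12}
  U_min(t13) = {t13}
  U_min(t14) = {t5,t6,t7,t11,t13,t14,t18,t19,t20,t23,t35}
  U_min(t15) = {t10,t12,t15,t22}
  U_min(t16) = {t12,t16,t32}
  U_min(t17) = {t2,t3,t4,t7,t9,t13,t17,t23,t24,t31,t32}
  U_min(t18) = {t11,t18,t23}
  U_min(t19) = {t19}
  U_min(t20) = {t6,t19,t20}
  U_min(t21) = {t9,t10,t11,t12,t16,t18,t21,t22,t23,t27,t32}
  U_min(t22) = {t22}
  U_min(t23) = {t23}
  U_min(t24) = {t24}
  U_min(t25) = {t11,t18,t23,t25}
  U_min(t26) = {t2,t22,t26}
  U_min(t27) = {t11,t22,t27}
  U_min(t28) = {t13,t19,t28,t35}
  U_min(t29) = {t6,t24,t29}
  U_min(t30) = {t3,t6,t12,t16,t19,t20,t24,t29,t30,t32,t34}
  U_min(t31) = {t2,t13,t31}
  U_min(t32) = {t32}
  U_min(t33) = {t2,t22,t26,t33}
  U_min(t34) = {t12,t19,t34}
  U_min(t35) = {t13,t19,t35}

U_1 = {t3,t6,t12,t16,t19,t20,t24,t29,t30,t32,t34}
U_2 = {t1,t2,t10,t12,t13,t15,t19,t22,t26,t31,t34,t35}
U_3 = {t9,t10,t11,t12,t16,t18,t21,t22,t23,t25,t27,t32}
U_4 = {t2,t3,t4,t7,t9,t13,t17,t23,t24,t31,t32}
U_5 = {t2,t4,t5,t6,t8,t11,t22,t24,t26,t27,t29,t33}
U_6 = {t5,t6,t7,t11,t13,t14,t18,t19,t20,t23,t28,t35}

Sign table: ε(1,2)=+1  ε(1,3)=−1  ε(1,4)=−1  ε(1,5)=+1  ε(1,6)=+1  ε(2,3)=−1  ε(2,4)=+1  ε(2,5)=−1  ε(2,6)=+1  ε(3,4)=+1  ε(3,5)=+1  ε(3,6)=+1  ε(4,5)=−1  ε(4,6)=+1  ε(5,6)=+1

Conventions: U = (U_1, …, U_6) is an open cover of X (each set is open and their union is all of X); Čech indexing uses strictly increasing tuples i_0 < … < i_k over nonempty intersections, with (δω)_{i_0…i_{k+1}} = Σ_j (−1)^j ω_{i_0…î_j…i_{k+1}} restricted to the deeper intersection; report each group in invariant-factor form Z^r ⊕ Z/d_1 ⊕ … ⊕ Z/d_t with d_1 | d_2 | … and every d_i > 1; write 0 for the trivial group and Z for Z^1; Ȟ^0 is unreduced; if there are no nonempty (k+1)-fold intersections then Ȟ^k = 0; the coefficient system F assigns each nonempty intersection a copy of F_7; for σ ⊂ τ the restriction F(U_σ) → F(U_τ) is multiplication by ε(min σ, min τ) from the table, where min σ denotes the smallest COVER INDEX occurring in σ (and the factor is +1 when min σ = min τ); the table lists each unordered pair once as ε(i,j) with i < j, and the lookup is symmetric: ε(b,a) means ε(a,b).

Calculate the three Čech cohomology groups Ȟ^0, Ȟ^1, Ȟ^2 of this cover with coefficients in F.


Ȟ^0 ≅ 0, Ȟ^1 ≅ 0 and Ȟ^2 ≅ Z/7

nonempty overlaps:
  U12={t12,t19,t34} U13={t12,t16,t32} U14={t3,t24,t32} U15={t6,t24,t29} U16={t6,t19,t20} U23={t10,t12,t22} U24={t2,t13,t31} U25={t2,t22,t26} U26={t13,t19,t35} U34={t9,t23,t32} U35={t11,t22,t27} U36={t11,t18,t23} U45={t2,t4,t24} U46={t7,t13,t23} U56={t5,t6,t11}
  U123={t12} U126={t19} U134={t32} U145={t24} U156={t6} U235={t22} U245={t2} U246={t13} U346={t23} U356={t11}
C dims 6,15,10; δ0: rk_F7 6; δ1: rk_F7 9
degree 0: 6−6−0 = 0 → Ȟ^0 ≅ 0
degree 1: 15−9−6 = 0 → Ȟ^1 ≅ 0
degree 2: 10−0−9 = 1 → Ȟ^2 ≅ Z/7


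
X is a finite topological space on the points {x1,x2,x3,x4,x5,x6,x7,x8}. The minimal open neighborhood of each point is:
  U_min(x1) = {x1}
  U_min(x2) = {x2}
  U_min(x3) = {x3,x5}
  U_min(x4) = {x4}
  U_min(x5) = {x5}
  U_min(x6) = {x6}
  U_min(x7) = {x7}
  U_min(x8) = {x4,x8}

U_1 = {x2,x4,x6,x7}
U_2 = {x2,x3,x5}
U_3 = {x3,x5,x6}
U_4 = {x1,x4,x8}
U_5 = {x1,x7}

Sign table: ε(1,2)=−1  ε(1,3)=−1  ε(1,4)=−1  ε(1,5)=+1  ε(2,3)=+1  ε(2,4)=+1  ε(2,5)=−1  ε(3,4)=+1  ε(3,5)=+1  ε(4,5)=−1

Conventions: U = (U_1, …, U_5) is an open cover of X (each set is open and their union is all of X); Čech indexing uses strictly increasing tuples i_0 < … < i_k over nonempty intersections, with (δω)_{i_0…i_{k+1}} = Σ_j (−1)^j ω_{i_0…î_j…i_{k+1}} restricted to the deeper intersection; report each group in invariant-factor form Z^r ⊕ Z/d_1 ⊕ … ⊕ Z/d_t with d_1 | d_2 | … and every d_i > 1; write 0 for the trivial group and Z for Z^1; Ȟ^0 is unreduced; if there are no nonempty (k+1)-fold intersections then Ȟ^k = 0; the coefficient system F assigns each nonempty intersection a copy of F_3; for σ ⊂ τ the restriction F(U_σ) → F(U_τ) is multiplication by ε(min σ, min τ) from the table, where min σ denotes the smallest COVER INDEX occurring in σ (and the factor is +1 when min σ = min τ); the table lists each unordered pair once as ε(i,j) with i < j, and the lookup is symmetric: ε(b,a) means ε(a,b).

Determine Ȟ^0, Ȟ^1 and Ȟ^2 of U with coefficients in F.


Ȟ^0 ≅ Z/3, Ȟ^1 ≅ Z/3 ⊕ Z/3, Ȟ^2 ≅ 0

intersection data:
  U12={x2} U13={x6} U14={x4} U15={x7} U23={x3,x5} U45={x1}
C dims 5,6; δ0: rk_F3 4
Ȟ^0 = (5 − 4) − 0 = 1, so Ȟ^0 ≅ Z/3
Ȟ^1 = (6 − 0) − 4 = 2, so Ȟ^1 ≅ Z/3 ⊕ Z/3
Ȟ^2 = (0 − 0) − 0 = 0, so Ȟ^2 ≅ 0


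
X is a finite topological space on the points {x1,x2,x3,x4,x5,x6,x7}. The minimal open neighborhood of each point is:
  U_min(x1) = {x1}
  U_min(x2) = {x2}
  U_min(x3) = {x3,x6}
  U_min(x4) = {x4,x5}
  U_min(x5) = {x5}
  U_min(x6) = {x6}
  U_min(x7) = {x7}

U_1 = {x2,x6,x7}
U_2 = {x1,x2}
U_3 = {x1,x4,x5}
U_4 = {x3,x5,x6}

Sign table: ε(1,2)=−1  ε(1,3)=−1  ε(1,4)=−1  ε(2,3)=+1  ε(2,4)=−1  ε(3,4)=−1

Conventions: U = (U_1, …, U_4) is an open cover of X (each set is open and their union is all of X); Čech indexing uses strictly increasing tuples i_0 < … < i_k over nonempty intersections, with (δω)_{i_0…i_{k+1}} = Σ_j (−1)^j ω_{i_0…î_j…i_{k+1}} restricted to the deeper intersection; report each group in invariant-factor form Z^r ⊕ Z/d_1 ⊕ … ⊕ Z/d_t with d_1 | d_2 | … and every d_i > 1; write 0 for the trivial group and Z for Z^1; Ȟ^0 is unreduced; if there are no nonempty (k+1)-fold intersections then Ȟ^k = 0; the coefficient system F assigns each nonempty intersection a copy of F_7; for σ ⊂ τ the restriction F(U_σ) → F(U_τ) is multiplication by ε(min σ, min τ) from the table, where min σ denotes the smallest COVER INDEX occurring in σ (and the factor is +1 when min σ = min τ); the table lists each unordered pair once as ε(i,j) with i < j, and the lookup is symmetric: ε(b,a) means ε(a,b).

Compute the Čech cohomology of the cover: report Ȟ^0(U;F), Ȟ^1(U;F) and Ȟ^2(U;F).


Ȟ^0 ≅ 0,  Ȟ^1 ≅ 0,  Ȟ^2 ≅ 0

nonempty intersections:
  U12={x2} U14={x6} U23={x1} U34={x5}
C dims 4,4; δ0: rk_F7 4
Ȟ^0: (4−4)−0=0 ⇒ 0
Ȟ^1: (4−0)−4=0 ⇒ 0
Ȟ^2: (0−0)−0=0 ⇒ 0


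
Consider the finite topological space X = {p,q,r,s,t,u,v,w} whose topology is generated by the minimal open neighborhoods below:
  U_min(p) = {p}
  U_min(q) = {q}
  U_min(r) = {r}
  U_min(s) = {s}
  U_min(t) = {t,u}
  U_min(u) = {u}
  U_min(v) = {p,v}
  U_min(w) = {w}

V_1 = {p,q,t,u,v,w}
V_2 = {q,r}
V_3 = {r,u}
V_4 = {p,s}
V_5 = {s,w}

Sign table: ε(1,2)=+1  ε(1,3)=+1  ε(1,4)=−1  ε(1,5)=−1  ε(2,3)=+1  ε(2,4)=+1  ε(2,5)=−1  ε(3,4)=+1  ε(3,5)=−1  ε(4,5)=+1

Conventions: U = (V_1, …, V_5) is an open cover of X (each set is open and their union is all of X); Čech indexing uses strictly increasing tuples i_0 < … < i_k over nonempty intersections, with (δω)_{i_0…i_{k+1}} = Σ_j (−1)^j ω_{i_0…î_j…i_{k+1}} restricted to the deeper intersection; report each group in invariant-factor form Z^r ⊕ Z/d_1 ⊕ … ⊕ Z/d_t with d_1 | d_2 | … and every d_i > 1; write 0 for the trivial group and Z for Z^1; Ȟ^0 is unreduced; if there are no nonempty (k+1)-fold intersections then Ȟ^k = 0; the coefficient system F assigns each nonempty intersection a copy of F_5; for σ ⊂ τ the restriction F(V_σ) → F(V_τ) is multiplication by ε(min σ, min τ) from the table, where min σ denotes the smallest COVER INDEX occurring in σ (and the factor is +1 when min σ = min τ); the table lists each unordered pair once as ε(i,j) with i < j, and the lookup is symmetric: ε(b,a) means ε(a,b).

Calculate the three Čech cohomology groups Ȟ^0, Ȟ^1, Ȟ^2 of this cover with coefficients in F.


cover nerve:
  V12={q} V13={u} V14={p} V15={w} V23={r} V45={s}
C dims 5,6; δ0: rk_F5 4
Ȟ^0: (5−4)−0=1 ⇒ Z/5
Ȟ^1: (6−0)−4=2 ⇒ Z/5 ⊕ Z/5
Ȟ^2: (0−0)−0=0 ⇒ 0

Ȟ^0(U;F) ≅ Z/5, Ȟ^1(U;F) ≅ Z/5 ⊕ Z/5 and Ȟ^2(U;F) ≅ 0


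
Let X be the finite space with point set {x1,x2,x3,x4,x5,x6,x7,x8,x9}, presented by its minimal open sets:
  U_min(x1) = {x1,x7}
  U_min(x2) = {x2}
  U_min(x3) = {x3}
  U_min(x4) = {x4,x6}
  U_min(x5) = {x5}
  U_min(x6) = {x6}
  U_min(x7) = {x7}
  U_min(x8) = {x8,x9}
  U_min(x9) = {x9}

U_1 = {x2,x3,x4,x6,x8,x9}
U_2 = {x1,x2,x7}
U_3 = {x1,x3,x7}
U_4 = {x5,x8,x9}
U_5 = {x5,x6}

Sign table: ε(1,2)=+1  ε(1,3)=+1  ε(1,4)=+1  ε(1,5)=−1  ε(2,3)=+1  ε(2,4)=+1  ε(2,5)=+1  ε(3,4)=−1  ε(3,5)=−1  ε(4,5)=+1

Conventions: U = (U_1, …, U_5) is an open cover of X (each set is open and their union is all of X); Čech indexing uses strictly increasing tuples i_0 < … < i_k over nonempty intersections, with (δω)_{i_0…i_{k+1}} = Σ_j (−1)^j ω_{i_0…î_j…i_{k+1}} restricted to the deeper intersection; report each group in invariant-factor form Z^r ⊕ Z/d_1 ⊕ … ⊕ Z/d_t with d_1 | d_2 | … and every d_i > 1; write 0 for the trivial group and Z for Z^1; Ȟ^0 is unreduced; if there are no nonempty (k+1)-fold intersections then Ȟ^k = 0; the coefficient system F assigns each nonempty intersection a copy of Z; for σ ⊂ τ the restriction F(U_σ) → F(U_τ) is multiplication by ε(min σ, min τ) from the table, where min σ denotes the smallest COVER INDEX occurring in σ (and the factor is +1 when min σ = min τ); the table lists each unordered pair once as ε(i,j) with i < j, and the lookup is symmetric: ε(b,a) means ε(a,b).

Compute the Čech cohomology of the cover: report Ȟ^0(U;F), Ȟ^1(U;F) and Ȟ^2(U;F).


Ȟ^0(U;F) ≅ 0; Ȟ^1(U;F) ≅ Z ⊕ Z/2; Ȟ^2(U;F) ≅ 0

intersection data:
  U12={x2} U13={x3} U14={x8,x9} U15={x6} U23={x1,x7} U45={x5}
C dims 5,6; δ0: rk 5, SNF 1^4·2
Ȟ^0 = (5 − 5) − 0 = 0, so Ȟ^0 ≅ 0
Ȟ^1 = (6 − 0) − 5 = 1 plus torsion [2], so Ȟ^1 ≅ Z ⊕ Z/2
Ȟ^2 = (0 − 0) − 0 = 0, so Ȟ^2 ≅ 0


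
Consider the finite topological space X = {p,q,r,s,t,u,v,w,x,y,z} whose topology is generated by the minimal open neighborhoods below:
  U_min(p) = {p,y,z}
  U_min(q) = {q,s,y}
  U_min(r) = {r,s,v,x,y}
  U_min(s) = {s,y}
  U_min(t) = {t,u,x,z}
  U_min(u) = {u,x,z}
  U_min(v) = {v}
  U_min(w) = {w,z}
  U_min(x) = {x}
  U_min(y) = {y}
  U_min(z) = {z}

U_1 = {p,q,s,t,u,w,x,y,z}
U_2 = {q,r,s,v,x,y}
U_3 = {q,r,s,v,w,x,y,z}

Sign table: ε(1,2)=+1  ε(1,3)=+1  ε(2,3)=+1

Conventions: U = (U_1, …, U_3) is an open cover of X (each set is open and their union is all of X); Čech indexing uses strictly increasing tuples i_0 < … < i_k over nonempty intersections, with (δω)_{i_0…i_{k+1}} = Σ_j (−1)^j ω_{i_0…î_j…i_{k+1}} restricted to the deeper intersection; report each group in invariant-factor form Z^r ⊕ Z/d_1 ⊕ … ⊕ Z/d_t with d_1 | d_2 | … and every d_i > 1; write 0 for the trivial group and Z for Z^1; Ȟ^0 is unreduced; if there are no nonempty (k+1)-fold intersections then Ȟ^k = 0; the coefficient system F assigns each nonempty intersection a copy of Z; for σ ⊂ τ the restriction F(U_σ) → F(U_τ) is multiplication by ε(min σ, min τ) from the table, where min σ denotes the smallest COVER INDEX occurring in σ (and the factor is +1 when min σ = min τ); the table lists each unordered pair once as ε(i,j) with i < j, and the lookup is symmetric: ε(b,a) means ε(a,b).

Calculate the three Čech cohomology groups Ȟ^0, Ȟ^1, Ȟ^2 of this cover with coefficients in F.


Ȟ^0 = Z,  Ȟ^1 = 0,  Ȟ^2 = 0

nerve of the cover:
  U12={q,s,x,y} U13={q,s,w,x,y,z} U23={q,r,s,v,x,y}
  U123={q,s,x,y}
C dims 3,3,1; δ0: rk 2, SNF 1^2; δ1: rk 1, SNF 1^1
Ȟ^0 = (3 − 2) − 0 = 1, so Ȟ^0 ≅ Z
Ȟ^1 = (3 − 1) − 2 = 0, so Ȟ^1 ≅ 0
Ȟ^2 = (1 − 0) − 1 = 0, so Ȟ^2 ≅ 0


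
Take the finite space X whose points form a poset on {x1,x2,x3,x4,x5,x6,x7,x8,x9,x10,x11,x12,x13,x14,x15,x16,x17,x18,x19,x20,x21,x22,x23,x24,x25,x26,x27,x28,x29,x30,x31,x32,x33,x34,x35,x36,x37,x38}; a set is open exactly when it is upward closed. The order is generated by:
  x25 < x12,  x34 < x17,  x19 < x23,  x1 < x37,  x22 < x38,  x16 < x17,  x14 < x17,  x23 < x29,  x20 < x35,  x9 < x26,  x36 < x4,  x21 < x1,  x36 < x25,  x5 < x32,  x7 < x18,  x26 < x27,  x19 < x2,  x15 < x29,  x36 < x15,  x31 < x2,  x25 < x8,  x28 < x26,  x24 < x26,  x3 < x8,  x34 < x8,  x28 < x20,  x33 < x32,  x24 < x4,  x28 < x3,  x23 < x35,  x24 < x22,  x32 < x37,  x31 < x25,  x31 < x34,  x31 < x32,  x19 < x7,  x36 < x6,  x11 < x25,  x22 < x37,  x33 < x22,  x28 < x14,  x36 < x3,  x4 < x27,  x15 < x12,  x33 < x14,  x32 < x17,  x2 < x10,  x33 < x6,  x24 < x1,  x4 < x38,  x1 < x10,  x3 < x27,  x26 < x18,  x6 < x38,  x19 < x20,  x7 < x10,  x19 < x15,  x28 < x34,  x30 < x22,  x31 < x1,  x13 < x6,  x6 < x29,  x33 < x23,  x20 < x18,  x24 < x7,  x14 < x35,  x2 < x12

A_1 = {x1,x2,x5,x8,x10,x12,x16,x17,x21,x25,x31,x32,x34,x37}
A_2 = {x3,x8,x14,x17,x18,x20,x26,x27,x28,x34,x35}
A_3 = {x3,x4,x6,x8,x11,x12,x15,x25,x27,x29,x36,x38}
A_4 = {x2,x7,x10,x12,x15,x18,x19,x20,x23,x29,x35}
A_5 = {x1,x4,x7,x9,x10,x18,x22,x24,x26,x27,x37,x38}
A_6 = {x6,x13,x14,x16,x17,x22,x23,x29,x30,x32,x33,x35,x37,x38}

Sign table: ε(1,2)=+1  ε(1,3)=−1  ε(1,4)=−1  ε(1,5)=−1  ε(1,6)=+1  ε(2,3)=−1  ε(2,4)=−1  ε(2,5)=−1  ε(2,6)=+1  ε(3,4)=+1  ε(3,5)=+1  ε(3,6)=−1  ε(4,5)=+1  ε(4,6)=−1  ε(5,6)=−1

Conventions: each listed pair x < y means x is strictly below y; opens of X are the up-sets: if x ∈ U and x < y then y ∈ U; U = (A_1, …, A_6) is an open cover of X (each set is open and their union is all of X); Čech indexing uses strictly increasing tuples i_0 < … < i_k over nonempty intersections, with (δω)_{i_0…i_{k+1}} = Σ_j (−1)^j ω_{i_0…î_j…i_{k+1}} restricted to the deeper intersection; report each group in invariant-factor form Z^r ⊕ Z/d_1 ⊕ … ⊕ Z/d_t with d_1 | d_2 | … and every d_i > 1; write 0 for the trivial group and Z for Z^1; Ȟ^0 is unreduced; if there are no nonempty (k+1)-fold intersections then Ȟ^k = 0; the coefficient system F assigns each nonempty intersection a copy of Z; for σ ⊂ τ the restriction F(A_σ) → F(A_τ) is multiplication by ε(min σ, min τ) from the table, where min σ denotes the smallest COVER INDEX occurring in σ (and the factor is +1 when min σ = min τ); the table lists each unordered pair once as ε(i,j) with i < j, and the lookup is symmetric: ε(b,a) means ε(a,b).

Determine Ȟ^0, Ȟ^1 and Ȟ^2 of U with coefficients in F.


nonempty intersections:
  A12={x8,x17,x34} A13={x8,x12,x25} A14={x2,x10,x12} A15={x1,x10,x37} A16={x16,x17,x32,x37} A23={x3,x8,x27} A24={x18,x20,x35} A25={x18,x26,x27} A26={x14,x17,x35} A34={x12,x15,x29} A35={x4,x27,x38} A36={x6,x29,x38} A45={x7,x10,x18} A46={x23,x29,x35} A56={x22,x37,x38}
  A123={x8} A126={x17} A134={x12} A145={x10} A156={x37} A235={x27} A245={x18} A246={x35} A346={x29} A356={x38}
C dims 6,15,10; δ0: rk 5, SNF 1^5; δ1: rk 10, SNF 1^9·2
Ȟ^0: (6−5)−0=1 ⇒ Z
Ȟ^1: (15−10)−5=0 ⇒ 0
Ȟ^2: (10−0)−10=0 plus torsion [2] ⇒ Z/2

Ȟ^0(U;F) ≅ Z; Ȟ^1(U;F) ≅ 0; Ȟ^2(U;F) ≅ Z/2


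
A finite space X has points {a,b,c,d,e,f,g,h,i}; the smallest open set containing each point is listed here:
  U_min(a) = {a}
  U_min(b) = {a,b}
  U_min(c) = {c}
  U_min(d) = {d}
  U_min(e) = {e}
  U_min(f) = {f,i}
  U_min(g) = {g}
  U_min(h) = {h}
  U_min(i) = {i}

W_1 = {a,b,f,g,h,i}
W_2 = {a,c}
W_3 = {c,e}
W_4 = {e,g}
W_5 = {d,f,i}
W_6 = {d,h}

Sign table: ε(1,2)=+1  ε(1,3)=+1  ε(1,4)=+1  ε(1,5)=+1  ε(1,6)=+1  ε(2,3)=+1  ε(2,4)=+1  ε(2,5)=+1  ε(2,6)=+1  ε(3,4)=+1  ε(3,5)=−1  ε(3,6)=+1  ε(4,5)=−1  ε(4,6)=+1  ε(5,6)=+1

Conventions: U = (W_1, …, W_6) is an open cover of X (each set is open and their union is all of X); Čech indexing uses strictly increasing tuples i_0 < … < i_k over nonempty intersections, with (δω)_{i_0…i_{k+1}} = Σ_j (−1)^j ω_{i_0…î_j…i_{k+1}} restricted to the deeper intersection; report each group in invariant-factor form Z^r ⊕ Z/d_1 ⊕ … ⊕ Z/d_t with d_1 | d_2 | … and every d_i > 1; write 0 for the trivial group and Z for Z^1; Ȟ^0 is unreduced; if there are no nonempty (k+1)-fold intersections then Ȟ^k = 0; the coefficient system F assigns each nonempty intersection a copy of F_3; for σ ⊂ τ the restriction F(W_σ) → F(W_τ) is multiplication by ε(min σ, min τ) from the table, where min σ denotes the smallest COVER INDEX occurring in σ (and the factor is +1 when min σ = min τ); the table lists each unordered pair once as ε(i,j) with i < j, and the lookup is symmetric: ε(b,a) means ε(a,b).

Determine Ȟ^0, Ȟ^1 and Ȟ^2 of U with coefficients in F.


Ȟ^0 = Z/3,  Ȟ^1 = Z/3 ⊕ Z/3,  Ȟ^2 = 0

nonempty overlaps:
  W12={a} W14={g} W15={f,i} W16={h} W23={c} W34={e} W56={d}
C dims 6,7; δ0: rk_F3 5
degree 0: 6−5−0 = 1 → Ȟ^0 ≅ Z/3
degree 1: 7−0−5 = 2 → Ȟ^1 ≅ Z/3 ⊕ Z/3
degree 2: 0−0−0 = 0 → Ȟ^2 ≅ 0


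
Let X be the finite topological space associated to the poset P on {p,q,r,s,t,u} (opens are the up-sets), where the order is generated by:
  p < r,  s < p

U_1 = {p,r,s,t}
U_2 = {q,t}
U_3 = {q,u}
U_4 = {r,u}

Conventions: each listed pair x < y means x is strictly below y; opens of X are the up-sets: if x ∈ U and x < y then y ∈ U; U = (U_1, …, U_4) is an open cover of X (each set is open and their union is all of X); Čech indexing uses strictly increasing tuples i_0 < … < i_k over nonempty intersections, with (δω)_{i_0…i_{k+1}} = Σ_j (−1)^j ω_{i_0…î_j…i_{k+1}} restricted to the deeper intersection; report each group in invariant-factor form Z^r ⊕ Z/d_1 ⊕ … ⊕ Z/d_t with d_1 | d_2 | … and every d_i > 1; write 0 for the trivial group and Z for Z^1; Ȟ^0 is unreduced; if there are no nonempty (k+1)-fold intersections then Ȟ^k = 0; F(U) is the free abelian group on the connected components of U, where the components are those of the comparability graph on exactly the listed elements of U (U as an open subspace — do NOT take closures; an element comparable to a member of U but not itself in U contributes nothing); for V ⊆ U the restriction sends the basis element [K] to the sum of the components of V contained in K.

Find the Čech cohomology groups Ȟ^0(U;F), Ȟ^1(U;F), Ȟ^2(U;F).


nonempty overlaps:
  U12={t} U14={r} U23={q} U34={u}
components per intersection:
  U1: {p,r,s} {t}
  U2: {q} {t}
  U3: {q} {u}
  U4: {r} {u}
  U12: {t}
  U14: {r}
  U23: {q}
  U34: {u}
C dims 8,4; δ0: rk 4, SNF 1^4
degree 0: 8−4−0 = 4 → Ȟ^0 ≅ Z^4
degree 1: 4−0−4 = 0 → Ȟ^1 ≅ 0
degree 2: 0−0−0 = 0 → Ȟ^2 ≅ 0

Ȟ^0 ≅ Z^4, Ȟ^1 ≅ 0 and Ȟ^2 ≅ 0


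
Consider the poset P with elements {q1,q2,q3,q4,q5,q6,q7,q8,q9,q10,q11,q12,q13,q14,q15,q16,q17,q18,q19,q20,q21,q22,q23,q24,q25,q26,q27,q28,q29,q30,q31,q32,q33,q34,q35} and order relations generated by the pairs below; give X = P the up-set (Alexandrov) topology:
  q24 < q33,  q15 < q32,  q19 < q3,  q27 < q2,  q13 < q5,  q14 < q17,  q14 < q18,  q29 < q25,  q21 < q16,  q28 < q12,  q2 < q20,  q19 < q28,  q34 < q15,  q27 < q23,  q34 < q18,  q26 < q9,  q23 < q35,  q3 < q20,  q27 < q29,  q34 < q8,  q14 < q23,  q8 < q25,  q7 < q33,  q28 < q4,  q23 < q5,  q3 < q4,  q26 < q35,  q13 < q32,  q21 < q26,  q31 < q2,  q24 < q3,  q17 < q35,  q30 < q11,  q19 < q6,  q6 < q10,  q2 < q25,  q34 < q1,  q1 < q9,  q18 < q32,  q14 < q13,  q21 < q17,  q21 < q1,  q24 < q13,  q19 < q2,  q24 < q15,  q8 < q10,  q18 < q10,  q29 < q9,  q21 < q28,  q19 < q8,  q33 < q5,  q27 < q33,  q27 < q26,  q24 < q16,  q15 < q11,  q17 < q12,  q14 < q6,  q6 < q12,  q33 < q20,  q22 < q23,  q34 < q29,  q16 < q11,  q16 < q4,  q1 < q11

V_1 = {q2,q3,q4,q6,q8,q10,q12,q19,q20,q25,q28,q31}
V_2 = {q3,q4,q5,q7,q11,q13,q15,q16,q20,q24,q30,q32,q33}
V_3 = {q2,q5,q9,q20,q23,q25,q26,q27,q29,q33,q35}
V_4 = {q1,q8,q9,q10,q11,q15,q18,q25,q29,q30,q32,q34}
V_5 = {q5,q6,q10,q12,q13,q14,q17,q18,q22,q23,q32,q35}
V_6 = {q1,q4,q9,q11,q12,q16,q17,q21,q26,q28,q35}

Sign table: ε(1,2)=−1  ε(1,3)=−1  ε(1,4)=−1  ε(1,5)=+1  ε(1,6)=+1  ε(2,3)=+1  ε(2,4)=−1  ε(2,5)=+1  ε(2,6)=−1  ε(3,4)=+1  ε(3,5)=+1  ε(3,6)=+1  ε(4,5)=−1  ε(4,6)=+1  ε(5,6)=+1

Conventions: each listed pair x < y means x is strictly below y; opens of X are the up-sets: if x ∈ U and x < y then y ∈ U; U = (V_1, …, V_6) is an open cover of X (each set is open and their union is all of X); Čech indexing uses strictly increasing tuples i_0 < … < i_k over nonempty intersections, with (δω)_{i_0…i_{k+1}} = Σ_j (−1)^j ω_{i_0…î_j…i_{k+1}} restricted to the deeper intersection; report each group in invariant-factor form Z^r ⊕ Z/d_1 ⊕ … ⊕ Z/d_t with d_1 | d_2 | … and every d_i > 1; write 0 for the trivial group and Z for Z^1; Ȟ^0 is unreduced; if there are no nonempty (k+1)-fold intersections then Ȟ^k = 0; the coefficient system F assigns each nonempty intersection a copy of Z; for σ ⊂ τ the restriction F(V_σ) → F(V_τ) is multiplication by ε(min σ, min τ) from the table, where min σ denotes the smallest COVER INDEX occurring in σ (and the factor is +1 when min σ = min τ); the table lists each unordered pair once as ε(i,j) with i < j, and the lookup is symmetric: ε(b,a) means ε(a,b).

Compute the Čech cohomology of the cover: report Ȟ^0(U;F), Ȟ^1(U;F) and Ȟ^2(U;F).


Ȟ^0(U;F) ≅ 0, Ȟ^1(U;F) ≅ Z/2 and Ȟ^2(U;F) ≅ Z

intersection data:
  V12={q3,q4,q20} V13={q2,q20,q25} V14={q8,q10,q25} V15={q6,q10,q12} V16={q4,q12,q28} V23={q5,q20,q33} V24={q11,q15,q30,q32} V25={q5,q13,q32} V26={q4,q11,q16} V34={q9,q25,q29} V35={q5,q23,q35} V36={q9,q26,q35} V45={q10,q18,q32} V46={q1,q9,q11} V56={q12,q17,q35}
  V123={q20} V126={q4} V134={q25} V145={q10} V156={q12} V235={q5} V245={q32} V246={q11} V346={q9} V356={q35}
C dims 6,15,10; δ0: rk 6, SNF 1^5·2; δ1: rk 9, SNF 1^9
Ȟ^0 = (6 − 6) − 0 = 0, so Ȟ^0 ≅ 0
Ȟ^1 = (15 − 9) − 6 = 0 plus torsion [2], so Ȟ^1 ≅ Z/2
Ȟ^2 = (10 − 0) − 9 = 1, so Ȟ^2 ≅ Z


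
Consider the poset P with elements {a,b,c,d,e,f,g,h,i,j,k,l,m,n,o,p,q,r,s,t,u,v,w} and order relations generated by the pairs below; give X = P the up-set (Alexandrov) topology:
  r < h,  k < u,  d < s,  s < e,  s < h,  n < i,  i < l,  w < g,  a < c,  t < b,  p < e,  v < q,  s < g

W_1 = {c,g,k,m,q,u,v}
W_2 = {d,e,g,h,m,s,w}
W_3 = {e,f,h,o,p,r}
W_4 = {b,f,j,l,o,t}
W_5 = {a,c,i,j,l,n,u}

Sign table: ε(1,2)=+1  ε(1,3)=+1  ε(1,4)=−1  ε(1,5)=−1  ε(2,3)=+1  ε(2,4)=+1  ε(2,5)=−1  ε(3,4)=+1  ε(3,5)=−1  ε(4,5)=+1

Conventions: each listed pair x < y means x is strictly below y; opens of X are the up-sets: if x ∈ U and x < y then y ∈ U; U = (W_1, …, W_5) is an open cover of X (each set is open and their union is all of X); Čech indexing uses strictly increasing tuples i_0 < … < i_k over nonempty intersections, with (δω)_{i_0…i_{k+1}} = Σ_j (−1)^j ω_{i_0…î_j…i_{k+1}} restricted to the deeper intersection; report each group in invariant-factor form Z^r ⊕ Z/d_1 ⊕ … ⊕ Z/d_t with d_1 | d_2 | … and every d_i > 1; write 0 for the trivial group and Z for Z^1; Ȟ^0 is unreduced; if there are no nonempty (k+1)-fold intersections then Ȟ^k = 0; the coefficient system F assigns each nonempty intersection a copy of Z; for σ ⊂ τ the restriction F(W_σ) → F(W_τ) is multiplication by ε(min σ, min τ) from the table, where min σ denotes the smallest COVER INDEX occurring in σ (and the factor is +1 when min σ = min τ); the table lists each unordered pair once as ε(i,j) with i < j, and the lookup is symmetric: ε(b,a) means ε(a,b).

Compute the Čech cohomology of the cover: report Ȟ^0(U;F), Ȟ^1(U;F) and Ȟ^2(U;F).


cover nerve:
  W12={g,m} W15={c,u} W23={e,h} W34={f,o} W45={j,l}
C dims 5,5; δ0: rk 5, SNF 1^4·2
Ȟ^0: (5−5)−0=0 ⇒ 0
Ȟ^1: (5−0)−5=0 plus torsion [2] ⇒ Z/2
Ȟ^2: (0−0)−0=0 ⇒ 0

Ȟ^0 = 0, Ȟ^1 = Z/2, Ȟ^2 = 0


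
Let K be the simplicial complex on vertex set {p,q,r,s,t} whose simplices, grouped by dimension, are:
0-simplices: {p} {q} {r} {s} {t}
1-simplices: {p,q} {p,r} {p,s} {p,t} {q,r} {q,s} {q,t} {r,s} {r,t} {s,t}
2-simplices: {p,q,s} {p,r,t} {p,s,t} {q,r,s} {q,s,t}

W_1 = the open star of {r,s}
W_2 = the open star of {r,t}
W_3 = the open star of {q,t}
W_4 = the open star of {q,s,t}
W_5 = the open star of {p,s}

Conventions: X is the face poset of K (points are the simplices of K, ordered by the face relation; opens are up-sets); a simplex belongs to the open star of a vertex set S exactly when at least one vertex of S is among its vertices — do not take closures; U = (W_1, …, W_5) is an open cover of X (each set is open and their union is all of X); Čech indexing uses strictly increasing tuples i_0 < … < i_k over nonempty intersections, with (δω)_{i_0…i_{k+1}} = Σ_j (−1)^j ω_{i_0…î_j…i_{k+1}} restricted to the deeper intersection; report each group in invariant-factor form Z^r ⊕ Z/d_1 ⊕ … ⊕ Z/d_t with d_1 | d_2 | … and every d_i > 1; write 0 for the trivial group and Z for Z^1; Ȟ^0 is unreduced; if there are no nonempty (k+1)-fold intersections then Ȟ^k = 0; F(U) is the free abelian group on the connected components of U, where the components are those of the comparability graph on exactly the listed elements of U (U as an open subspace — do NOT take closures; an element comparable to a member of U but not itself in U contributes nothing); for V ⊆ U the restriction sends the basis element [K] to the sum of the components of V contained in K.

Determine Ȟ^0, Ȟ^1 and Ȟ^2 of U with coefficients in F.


Ȟ^0 ≅ Z, Ȟ^1 ≅ Z and Ȟ^2 ≅ 0

nonempty overlaps:
  W1={{r},{s},{p,r},{p,s},{q,r},{q,s},{r,s},{r,t},{s,t},{p,q,s},{p,r,t},{p,s,t},{q,r,s},{q,s,t}} W2={{r},{t},{p,r},{p,t},{q,r},{q,t},{r,s},{r,t},{s,t},{p,r,t},{p,s,t},{q,r,s},{q,s,t}} W3={{q},{t},{p,q},{p,t},{q,r},{q,s},{q,t},{r,t},{s,t},{p,q,s},{p,r,t},{p,s,t},{q,r,s},{q,s,t}} W4={{q},{s},{t},{p,q},{p,s},{p,t},{q,r},{q,s},{q,t},{r,s},{r,t},{s,t},{p,q,s},{p,r,t},{p,s,t},{q,r,s},{q,s,t}} W5={{p},{s},{p,q},{p,r},{p,s},{p,t},{q,s},{r,s},{s,t},{p,q,s},{p,r,t},{p,s,t},{q,r,s},{q,s,t}}
  W12={{r},{p,r},{q,r},{r,s},{r,t},{s,t},{p,r,t},{p,s,t},{q,r,s},{q,s,t}} W13={{q,r},{q,s},{r,t},{s,t},{p,q,s},{p,r,t},{p,s,t},{q,r,s},{q,s,t}} W14={{s},{p,s},{q,r},{q,s},{r,s},{r,t},{s,t},{p,q,s},{p,r,t},{p,s,t},{q,r,s},{q,s,t}} W15={{s},{p,r},{p,s},{q,s},{r,s},{s,t},{p,q,s},{p,r,t},{p,s,t},{q,r,s},{q,s,t}} W23={{t},{p,t},{q,r},{q,t},{r,t},{s,t},{p,r,t},{p,s,t},{q,r,s},{q,s,t}} W24={{t},{p,t},{q,r},{q,t},{r,s},{r,t},{s,t},{p,r,t},{p,s,t},{q,r,s},{q,s,t}} W25={{p,r},{p,t},{r,s},{s,t},{p,r,t},{p,s,t},{q,r,s},{q,s,t}} W34={{q},{t},{p,q},{p,t},{q,r},{q,s},{q,t},{r,t},{s,t},{p,q,s},{p,r,t},{p,s,t},{q,r,s},{q,s,t}} W35={{p,q},{p,t},{q,s},{s,t},{p,q,s},{p,r,t},{p,s,t},{q,r,s},{q,s,t}} W45={{s},{p,q},{p,s},{p,t},{q,s},{r,s},{s,t},{p,q,s},{p,r,t},{p,s,t},{q,r,s},{q,s,t}}
  W123={{q,r},{r,t},{s,t},{p,r,t},{p,s,t},{q,r,s},{q,s,t}} W124={{q,r},{r,s},{r,t},{s,t},{p,r,t},{p,s,t},{q,r,s},{q,s,t}} W125={{p,r},{r,s},{s,t},{p,r,t},{p,s,t},{q,r,s},{q,s,t}} W134={{q,r},{q,s},{r,t},{s,t},{p,q,s},{p,r,t},{p,s,t},{q,r,s},{q,s,t}} W135={{q,s},{s,t},{p,q,s},{p,r,t},{p,s,t},{q,r,s},{q,s,t}} W145={{s},{p,s},{q,s},{r,s},{s,t},{p,q,s},{p,r,t},{p,s,t},{q,r,s},{q,s,t}} W234={{t},{p,t},{q,r},{q,t},{r,t},{s,t},{p,r,t},{p,s,t},{q,r,s},{q,s,t}} W235={{p,t},{s,t},{p,r,t},{p,s,t},{q,r,s},{q,s,t}} W245={{p,t},{r,s},{s,t},{p,r,t},{p,s,t},{q,r,s},{q,s,t}} W345={{p,q},{p,t},{q,s},{s,t},{p,q,s},{p,r,t},{p,s,t},{q,r,s},{q,s,t}}
  W1234={{q,r},{r,t},{s,t},{p,r,t},{p,s,t},{q,r,s},{q,s,t}} W1235={{s,t},{p,r,t},{p,s,t},{q,r,s},{q,s,t}} W1245={{r,s},{s,t},{p,r,t},{p,s,t},{q,r,s},{q,s,t}} W1345={{q,s},{s,t},{p,q,s},{p,r,t},{p,s,t},{q,r,s},{q,s,t}} W2345={{p,t},{s,t},{p,r,t},{p,s,t},{q,r,s},{q,s,t}}
  W12345={{s,t},{p,r,t},{p,s,t},{q,r,s},{q,s,t}}
components per intersection:
  W1: {{r},{s},{p,r},{p,s},{q,r},{q,s},{r,s},{r,t},{s,t},{p,q,s},{p,r,t},{p,s,t},{q,r,s},{q,s,t}}
  W2: {{r},{t},{p,r},{p,t},{q,r},{q,t},{r,s},{r,t},{s,t},{p,r,t},{p,s,t},{q,r,s},{q,s,t}}
  W3: {{q},{t},{p,q},{p,t},{q,r},{q,s},{q,t},{r,t},{s,t},{p,q,s},{p,r,t},{p,s,t},{q,r,s},{q,s,t}}
  W4: {{q},{s},{t},{p,q},{p,s},{p,t},{q,r},{q,s},{q,t},{r,s},{r,t},{s,t},{p,q,s},{p,r,t},{p,s,t},{q,r,s},{q,s,t}}
  W5: {{p},{s},{p,q},{p,r},{p,s},{p,t},{q,s},{r,s},{s,t},{p,q,s},{p,r,t},{p,s,t},{q,r,s},{q,s,t}}
  W12: {{r},{p,r},{q,r},{r,s},{r,t},{p,r,t},{q,r,s}} {{s,t},{p,s,t},{q,s,t}}
  W13: {{q,r},{q,s},{s,t},{p,q,s},{p,s,t},{q,r,s},{q,s,t}} {{r,t},{p,r,t}}
  W14: {{s},{p,s},{q,r},{q,s},{r,s},{s,t},{p,q,s},{p,s,t},{q,r,s},{q,s,t}} {{r,t},{p,r,t}}
  W15: {{s},{p,s},{q,s},{r,s},{s,t},{p,q,s},{p,s,t},{q,r,s},{q,s,t}} {{p,r},{p,r,t}}
  W23: {{t},{p,t},{q,t},{r,t},{s,t},{p,r,t},{p,s,t},{q,s,t}} {{q,r},{q,r,s}}
  W24: {{t},{p,t},{q,t},{r,t},{s,t},{p,r,t},{p,s,t},{q,s,t}} {{q,r},{r,s},{q,r,s}}
  W25: {{p,r},{p,t},{s,t},{p,r,t},{p,s,t},{q,s,t}} {{r,s},{q,r,s}}
  W34: {{q},{t},{p,q},{p,t},{q,r},{q,s},{q,t},{r,t},{s,t},{p,q,s},{p,r,t},{p,s,t},{q,r,s},{q,s,t}}
  W35: {{p,q},{p,t},{q,s},{s,t},{p,q,s},{p,r,t},{p,s,t},{q,r,s},{q,s,t}}
  W45: {{s},{p,q},{p,s},{p,t},{q,s},{r,s},{s,t},{p,q,s},{p,r,t},{p,s,t},{q,r,s},{q,s,t}}
  W123: {{q,r},{q,r,s}} {{r,t},{p,r,t}} {{s,t},{p,s,t},{q,s,t}}
  W124: {{q,r},{r,s},{q,r,s}} {{r,t},{p,r,t}} {{s,t},{p,s,t},{q,s,t}}
  W125: {{p,r},{p,r,t}} {{r,s},{q,r,s}} {{s,t},{p,s,t},{q,s,t}}
  W134: {{q,r},{q,s},{s,t},{p,q,s},{p,s,t},{q,r,s},{q,s,t}} {{r,t},{p,r,t}}
  W135: {{q,s},{s,t},{p,q,s},{p,s,t},{q,r,s},{q,s,t}} {{p,r,t}}
  W145: {{s},{p,s},{q,s},{r,s},{s,t},{p,q,s},{p,s,t},{q,r,s},{q,s,t}} {{p,r,t}}
  W234: {{t},{p,t},{q,t},{r,t},{s,t},{p,r,t},{p,s,t},{q,s,t}} {{q,r},{q,r,s}}
  W235: {{p,t},{s,t},{p,r,t},{p,s,t},{q,s,t}} {{q,r,s}}
  W245: {{p,t},{s,t},{p,r,t},{p,s,t},{q,s,t}} {{r,s},{q,r,s}}
  W345: {{p,q},{p,t},{q,s},{s,t},{p,q,s},{p,r,t},{p,s,t},{q,r,s},{q,s,t}}
  W1234: {{q,r},{q,r,s}} {{r,t},{p,r,t}} {{s,t},{p,s,t},{q,s,t}}
  W1235: {{s,t},{p,s,t},{q,s,t}} {{p,r,t}} {{q,r,s}}
  W1245: {{r,s},{q,r,s}} {{s,t},{p,s,t},{q,s,t}} {{p,r,t}}
  W1345: {{q,s},{s,t},{p,q,s},{p,s,t},{q,r,s},{q,s,t}} {{p,r,t}}
  W2345: {{p,t},{s,t},{p,r,t},{p,s,t},{q,s,t}} {{q,r,s}}
  W12345: {{s,t},{p,s,t},{q,s,t}} {{p,r,t}} {{q,r,s}}
C dims 5,17,22,13; δ0: rk 4, SNF 1^4; δ1: rk 12, SNF 1^12; δ2: rk 10, SNF 1^10
degree 0: 5−4−0 = 1 → Ȟ^0 ≅ Z
degree 1: 17−12−4 = 1 → Ȟ^1 ≅ Z
degree 2: 22−10−12 = 0 → Ȟ^2 ≅ 0


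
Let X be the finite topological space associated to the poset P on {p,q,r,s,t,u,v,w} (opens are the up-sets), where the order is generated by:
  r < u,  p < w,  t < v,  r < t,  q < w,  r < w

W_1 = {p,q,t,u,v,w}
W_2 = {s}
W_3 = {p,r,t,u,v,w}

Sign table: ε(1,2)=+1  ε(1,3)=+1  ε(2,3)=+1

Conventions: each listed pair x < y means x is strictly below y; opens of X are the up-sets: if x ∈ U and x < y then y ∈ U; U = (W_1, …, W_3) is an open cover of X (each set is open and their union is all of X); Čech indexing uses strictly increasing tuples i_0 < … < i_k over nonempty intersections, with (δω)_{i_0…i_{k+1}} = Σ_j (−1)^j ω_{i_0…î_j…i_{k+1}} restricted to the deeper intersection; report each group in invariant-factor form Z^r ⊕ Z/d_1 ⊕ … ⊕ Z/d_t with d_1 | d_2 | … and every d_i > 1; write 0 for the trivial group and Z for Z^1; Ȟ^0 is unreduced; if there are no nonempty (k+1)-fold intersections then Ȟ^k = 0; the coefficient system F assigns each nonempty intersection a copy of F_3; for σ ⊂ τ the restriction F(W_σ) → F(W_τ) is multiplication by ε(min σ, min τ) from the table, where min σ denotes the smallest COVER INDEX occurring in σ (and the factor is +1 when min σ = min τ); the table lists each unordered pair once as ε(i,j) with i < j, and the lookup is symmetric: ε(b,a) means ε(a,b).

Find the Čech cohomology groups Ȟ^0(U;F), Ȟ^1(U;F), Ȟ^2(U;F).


nerve of the cover:
  W13={p,t,u,v,w}
C dims 3,1; δ0: rk_F3 1
Ȟ^0 = (3 − 1) − 0 = 2, so Ȟ^0 ≅ Z/3 ⊕ Z/3
Ȟ^1 = (1 − 0) − 1 = 0, so Ȟ^1 ≅ 0
Ȟ^2 = (0 − 0) − 0 = 0, so Ȟ^2 ≅ 0

Ȟ^0 = Z/3 ⊕ Z/3,  Ȟ^1 = 0,  Ȟ^2 = 0


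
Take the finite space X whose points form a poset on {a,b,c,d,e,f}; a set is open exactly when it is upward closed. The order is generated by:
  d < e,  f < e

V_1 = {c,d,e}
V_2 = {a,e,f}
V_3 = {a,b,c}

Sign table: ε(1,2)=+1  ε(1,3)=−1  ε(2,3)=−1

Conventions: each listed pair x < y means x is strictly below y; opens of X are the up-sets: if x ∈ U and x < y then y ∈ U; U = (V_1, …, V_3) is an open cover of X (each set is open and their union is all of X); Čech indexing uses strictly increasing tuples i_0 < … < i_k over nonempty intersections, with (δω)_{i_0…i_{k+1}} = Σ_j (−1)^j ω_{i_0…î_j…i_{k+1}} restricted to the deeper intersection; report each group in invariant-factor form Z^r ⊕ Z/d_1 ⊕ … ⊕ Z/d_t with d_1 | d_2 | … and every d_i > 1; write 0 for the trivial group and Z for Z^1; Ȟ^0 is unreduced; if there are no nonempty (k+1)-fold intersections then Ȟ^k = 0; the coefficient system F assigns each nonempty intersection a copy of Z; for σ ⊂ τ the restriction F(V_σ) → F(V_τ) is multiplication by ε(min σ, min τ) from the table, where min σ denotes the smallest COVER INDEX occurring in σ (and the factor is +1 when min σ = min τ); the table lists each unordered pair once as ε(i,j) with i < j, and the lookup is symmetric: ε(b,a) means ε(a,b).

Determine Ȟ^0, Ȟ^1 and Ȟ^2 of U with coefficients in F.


Ȟ^0 = Z, Ȟ^1 = Z and Ȟ^2 = 0

nerve simplices:
  V12={e} V13={c} V23={a}
C dims 3,3; δ0: rk 2, SNF 1^2
degree 0: 3−2−0 = 1 → Ȟ^0 ≅ Z
degree 1: 3−0−2 = 1 → Ȟ^1 ≅ Z
degree 2: 0−0−0 = 0 → Ȟ^2 ≅ 0


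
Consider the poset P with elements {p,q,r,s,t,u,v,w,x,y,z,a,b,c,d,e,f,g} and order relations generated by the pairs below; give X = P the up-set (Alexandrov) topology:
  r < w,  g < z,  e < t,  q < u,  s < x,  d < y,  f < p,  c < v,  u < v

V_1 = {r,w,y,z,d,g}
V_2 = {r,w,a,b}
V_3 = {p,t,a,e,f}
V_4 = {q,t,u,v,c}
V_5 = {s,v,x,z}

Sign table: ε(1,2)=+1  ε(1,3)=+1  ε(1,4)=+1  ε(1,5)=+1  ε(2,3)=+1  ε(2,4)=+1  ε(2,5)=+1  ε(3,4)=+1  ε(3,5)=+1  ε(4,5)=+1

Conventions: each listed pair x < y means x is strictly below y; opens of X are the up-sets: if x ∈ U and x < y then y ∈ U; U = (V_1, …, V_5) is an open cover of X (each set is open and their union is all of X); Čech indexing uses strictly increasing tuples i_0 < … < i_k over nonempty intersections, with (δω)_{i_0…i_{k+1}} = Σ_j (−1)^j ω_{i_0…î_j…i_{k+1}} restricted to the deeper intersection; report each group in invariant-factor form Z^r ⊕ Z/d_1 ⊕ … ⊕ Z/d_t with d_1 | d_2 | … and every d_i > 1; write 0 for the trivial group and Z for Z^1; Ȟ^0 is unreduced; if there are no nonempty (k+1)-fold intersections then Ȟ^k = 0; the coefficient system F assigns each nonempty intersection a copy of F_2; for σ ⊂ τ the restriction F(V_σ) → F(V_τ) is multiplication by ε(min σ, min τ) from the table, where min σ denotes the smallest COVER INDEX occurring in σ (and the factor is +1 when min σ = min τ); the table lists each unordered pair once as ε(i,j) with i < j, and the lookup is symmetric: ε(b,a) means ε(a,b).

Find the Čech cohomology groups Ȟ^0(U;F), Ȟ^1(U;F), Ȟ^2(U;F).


Ȟ^0 = Z/2; Ȟ^1 = Z/2; Ȟ^2 = 0

nerve of the cover:
  V12={r,w} V15={z} V23={a} V34={t} V45={v}
C dims 5,5; δ0: rk_F2 4
Ȟ^0 = (5 − 4) − 0 = 1, so Ȟ^0 ≅ Z/2
Ȟ^1 = (5 − 0) − 4 = 1, so Ȟ^1 ≅ Z/2
Ȟ^2 = (0 − 0) − 0 = 0, so Ȟ^2 ≅ 0
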